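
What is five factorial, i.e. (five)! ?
Convert five (English words) → 5 (decimal)
Compute 5! = 120
120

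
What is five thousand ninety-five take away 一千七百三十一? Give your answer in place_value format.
Convert five thousand ninety-five (English words) → 5×1000 + 95 = 5095 (decimal)
Convert 一千七百三十一 (Chinese numeral) → 1×1000 + 7×100 + 3×10 + 1 = 1731 (decimal)
Compute 5095 - 1731 = 3364
Convert 3364 (decimal) → 3364 = 3×1000 + 3×100 + 6×10 + 4 → 3 thousands, 3 hundreds, 6 tens, 4 ones (place-value notation)
3 thousands, 3 hundreds, 6 tens, 4 ones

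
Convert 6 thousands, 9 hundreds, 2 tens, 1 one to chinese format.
Convert 6 thousands, 9 hundreds, 2 tens, 1 one (place-value notation) → 6×1000 + 9×100 + 2×10 + 1 = 6921 (decimal)
Convert 6921 (decimal) → 6921 = 6×1000 + 9×100 + 2×10 + 1 → 六千九百二十一 (Chinese numeral)
六千九百二十一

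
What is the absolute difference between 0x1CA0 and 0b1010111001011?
Convert 0x1CA0 (hexadecimal) → 1×4096 + 12×256 + 10×16 = 7328 (decimal)
Convert 0b1010111001011 (binary) → 4096 + 1024 + 256 + 128 + 64 + 8 + 2 + 1 = 5579 (decimal)
Compute |7328 - 5579| = 1749
1749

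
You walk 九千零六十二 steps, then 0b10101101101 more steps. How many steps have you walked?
Convert 九千零六十二 (Chinese numeral) → 9×1000 + 6×10 + 2 = 9062 (decimal)
Convert 0b10101101101 (binary) → 1024 + 256 + 64 + 32 + 8 + 4 + 1 = 1389 (decimal)
Compute 9062 + 1389 = 10451
10451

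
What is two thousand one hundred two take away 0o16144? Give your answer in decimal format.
Convert two thousand one hundred two (English words) → 2×1000 + 1×100 + 2 = 2102 (decimal)
Convert 0o16144 (octal) → 1×4096 + 6×512 + 1×64 + 4×8 + 4 = 7268 (decimal)
Compute 2102 - 7268 = -5166
-5166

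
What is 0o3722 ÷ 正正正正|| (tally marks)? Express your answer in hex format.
Convert 0o3722 (octal) → 3×512 + 7×64 + 2×8 + 2 = 2002 (decimal)
Convert 正正正正|| (tally marks) → 5 + 5 + 5 + 5 + 2 = 22 (decimal)
Compute 2002 ÷ 22 = 91
Convert 91 (decimal) → 91 = 5×16 + 11 → 0x5B (hexadecimal)
0x5B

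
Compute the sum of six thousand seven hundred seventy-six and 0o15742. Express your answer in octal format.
Convert six thousand seven hundred seventy-six (English words) → 6×1000 + 7×100 + 76 = 6776 (decimal)
Convert 0o15742 (octal) → 1×4096 + 5×512 + 7×64 + 4×8 + 2 = 7138 (decimal)
Compute 6776 + 7138 = 13914
Convert 13914 (decimal) → 13914 = 3×4096 + 3×512 + 1×64 + 3×8 + 2 → 0o33132 (octal)
0o33132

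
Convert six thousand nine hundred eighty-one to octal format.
Convert six thousand nine hundred eighty-one (English words) → 6×1000 + 9×100 + 81 = 6981 (decimal)
Convert 6981 (decimal) → 6981 = 1×4096 + 5×512 + 5×64 + 5 → 0o15505 (octal)
0o15505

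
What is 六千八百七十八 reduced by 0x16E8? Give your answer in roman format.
Convert 六千八百七十八 (Chinese numeral) → 6×1000 + 8×100 + 7×10 + 8 = 6878 (decimal)
Convert 0x16E8 (hexadecimal) → 1×4096 + 6×256 + 14×16 + 8 = 5864 (decimal)
Compute 6878 - 5864 = 1014
Convert 1014 (decimal) → 1014 = 1000 + 10 + 4 → MXIV (Roman numeral)
MXIV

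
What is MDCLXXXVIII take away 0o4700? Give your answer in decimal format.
Convert MDCLXXXVIII (Roman numeral) → 1000 + 500 + 100 + 50 + 10 + 10 + 10 + 5 + 1 + 1 + 1 = 1688 (decimal)
Convert 0o4700 (octal) → 4×512 + 7×64 = 2496 (decimal)
Compute 1688 - 2496 = -808
-808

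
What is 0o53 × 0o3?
Convert 0o53 (octal) → 5×8 + 3 = 43 (decimal)
Convert 0o3 (octal) → 3 (decimal)
Compute 43 × 3 = 129
129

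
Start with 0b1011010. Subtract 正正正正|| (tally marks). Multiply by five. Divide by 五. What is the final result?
Convert 0b1011010 (binary) → 64 + 16 + 8 + 2 = 90 (decimal)
Start: 90
Convert 正正正正|| (tally marks) → 5 + 5 + 5 + 5 + 2 = 22 (decimal)
90 - 22 = 68
Convert five (English words) → 5 (decimal)
68 × 5 = 340
Convert 五 (Chinese numeral) → 5 (decimal)
340 ÷ 5 = 68
68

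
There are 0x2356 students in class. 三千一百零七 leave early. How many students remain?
Convert 0x2356 (hexadecimal) → 2×4096 + 3×256 + 5×16 + 6 = 9046 (decimal)
Convert 三千一百零七 (Chinese numeral) → 3×1000 + 1×100 + 7 = 3107 (decimal)
Compute 9046 - 3107 = 5939
5939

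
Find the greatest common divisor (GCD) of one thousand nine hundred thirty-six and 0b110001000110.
Convert one thousand nine hundred thirty-six (English words) → 1×1000 + 9×100 + 36 = 1936 (decimal)
Convert 0b110001000110 (binary) → 2048 + 1024 + 64 + 4 + 2 = 3142 (decimal)
Compute gcd(1936, 3142) = 2
2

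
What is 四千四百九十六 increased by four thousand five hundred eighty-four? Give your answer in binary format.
Convert 四千四百九十六 (Chinese numeral) → 4×1000 + 4×100 + 9×10 + 6 = 4496 (decimal)
Convert four thousand five hundred eighty-four (English words) → 4×1000 + 5×100 + 84 = 4584 (decimal)
Compute 4496 + 4584 = 9080
Convert 9080 (decimal) → 9080 = 8192 + 512 + 256 + 64 + 32 + 16 + 8 → 0b10001101111000 (binary)
0b10001101111000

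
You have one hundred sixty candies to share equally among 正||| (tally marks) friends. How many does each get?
Convert one hundred sixty (English words) → 1×100 + 60 = 160 (decimal)
Convert 正||| (tally marks) → 5 + 3 = 8 (decimal)
Compute 160 ÷ 8 = 20
20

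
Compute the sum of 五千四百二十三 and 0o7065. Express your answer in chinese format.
Convert 五千四百二十三 (Chinese numeral) → 5×1000 + 4×100 + 2×10 + 3 = 5423 (decimal)
Convert 0o7065 (octal) → 7×512 + 6×8 + 5 = 3637 (decimal)
Compute 5423 + 3637 = 9060
Convert 9060 (decimal) → 9060 = 9×1000 + 6×10 → 九千零六十 (Chinese numeral)
九千零六十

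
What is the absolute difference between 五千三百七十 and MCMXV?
Convert 五千三百七十 (Chinese numeral) → 5×1000 + 3×100 + 7×10 = 5370 (decimal)
Convert MCMXV (Roman numeral) → 1000 + 900 + 10 + 5 = 1915 (decimal)
Compute |5370 - 1915| = 3455
3455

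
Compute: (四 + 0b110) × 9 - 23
Convert 四 (Chinese numeral) → 4 (decimal)
Convert 0b110 (binary) → 4 + 2 = 6 (decimal)
Expression in decimal: (4 + 6) × 9 - 23
Parentheses first: 4 + 6 = 10
Multiply: 10 × 9 = 90
Subtract: 90 - 23 = 67
67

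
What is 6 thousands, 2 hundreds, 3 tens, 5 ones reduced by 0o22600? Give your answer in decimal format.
Convert 6 thousands, 2 hundreds, 3 tens, 5 ones (place-value notation) → 6×1000 + 2×100 + 3×10 + 5 = 6235 (decimal)
Convert 0o22600 (octal) → 2×4096 + 2×512 + 6×64 = 9600 (decimal)
Compute 6235 - 9600 = -3365
-3365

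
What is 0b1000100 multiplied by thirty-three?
Convert 0b1000100 (binary) → 64 + 4 = 68 (decimal)
Convert thirty-three (English words) → 33 (decimal)
Compute 68 × 33 = 2244
2244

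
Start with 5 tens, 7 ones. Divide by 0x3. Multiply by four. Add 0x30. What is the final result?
Convert 5 tens, 7 ones (place-value notation) → 5×10 + 7 = 57 (decimal)
Start: 57
Convert 0x3 (hexadecimal) → 3 (decimal)
57 ÷ 3 = 19
Convert four (English words) → 4 (decimal)
19 × 4 = 76
Convert 0x30 (hexadecimal) → 3×16 = 48 (decimal)
76 + 48 = 124
124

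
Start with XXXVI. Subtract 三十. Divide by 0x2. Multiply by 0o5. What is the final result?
Convert XXXVI (Roman numeral) → 10 + 10 + 10 + 5 + 1 = 36 (decimal)
Start: 36
Convert 三十 (Chinese numeral) → 3×10 = 30 (decimal)
36 - 30 = 6
Convert 0x2 (hexadecimal) → 2 (decimal)
6 ÷ 2 = 3
Convert 0o5 (octal) → 5 (decimal)
3 × 5 = 15
15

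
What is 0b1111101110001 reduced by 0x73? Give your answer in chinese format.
Convert 0b1111101110001 (binary) → 4096 + 2048 + 1024 + 512 + 256 + 64 + 32 + 16 + 1 = 8049 (decimal)
Convert 0x73 (hexadecimal) → 7×16 + 3 = 115 (decimal)
Compute 8049 - 115 = 7934
Convert 7934 (decimal) → 7934 = 7×1000 + 9×100 + 3×10 + 4 → 七千九百三十四 (Chinese numeral)
七千九百三十四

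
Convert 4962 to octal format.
Convert 4962 (decimal) → 4962 = 1×4096 + 1×512 + 5×64 + 4×8 + 2 → 0o11542 (octal)
0o11542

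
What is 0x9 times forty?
Convert 0x9 (hexadecimal) → 9 (decimal)
Convert forty (English words) → 40 (decimal)
Compute 9 × 40 = 360
360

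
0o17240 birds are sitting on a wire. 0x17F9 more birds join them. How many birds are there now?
Convert 0o17240 (octal) → 1×4096 + 7×512 + 2×64 + 4×8 = 7840 (decimal)
Convert 0x17F9 (hexadecimal) → 1×4096 + 7×256 + 15×16 + 9 = 6137 (decimal)
Compute 7840 + 6137 = 13977
13977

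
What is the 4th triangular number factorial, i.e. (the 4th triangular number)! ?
Convert the 4th triangular number (triangular index) → 4×5/2 = 10 (decimal)
Compute 10! = 3628800
3628800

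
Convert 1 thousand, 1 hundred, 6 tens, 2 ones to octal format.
Convert 1 thousand, 1 hundred, 6 tens, 2 ones (place-value notation) → 1×1000 + 1×100 + 6×10 + 2 = 1162 (decimal)
Convert 1162 (decimal) → 1162 = 2×512 + 2×64 + 1×8 + 2 → 0o2212 (octal)
0o2212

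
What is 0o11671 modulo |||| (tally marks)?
Convert 0o11671 (octal) → 1×4096 + 1×512 + 6×64 + 7×8 + 1 = 5049 (decimal)
Convert |||| (tally marks) → 4 (decimal)
Compute 5049 mod 4 = 1
1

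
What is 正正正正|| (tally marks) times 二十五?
Convert 正正正正|| (tally marks) → 5 + 5 + 5 + 5 + 2 = 22 (decimal)
Convert 二十五 (Chinese numeral) → 2×10 + 5 = 25 (decimal)
Compute 22 × 25 = 550
550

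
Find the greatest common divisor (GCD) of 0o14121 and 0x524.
Convert 0o14121 (octal) → 1×4096 + 4×512 + 1×64 + 2×8 + 1 = 6225 (decimal)
Convert 0x524 (hexadecimal) → 5×256 + 2×16 + 4 = 1316 (decimal)
Compute gcd(6225, 1316) = 1
1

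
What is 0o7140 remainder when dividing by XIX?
Convert 0o7140 (octal) → 7×512 + 1×64 + 4×8 = 3680 (decimal)
Convert XIX (Roman numeral) → 10 + 9 = 19 (decimal)
Compute 3680 mod 19 = 13
13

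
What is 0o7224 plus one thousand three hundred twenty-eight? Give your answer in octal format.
Convert 0o7224 (octal) → 7×512 + 2×64 + 2×8 + 4 = 3732 (decimal)
Convert one thousand three hundred twenty-eight (English words) → 1×1000 + 3×100 + 28 = 1328 (decimal)
Compute 3732 + 1328 = 5060
Convert 5060 (decimal) → 5060 = 1×4096 + 1×512 + 7×64 + 4 → 0o11704 (octal)
0o11704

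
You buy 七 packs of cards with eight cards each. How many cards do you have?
Convert eight (English words) → 8 (decimal)
Convert 七 (Chinese numeral) → 7 (decimal)
Compute 8 × 7 = 56
56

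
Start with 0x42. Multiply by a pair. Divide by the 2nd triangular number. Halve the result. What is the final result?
Convert 0x42 (hexadecimal) → 4×16 + 2 = 66 (decimal)
Start: 66
Convert a pair (colloquial) → 2 (decimal)
66 × 2 = 132
Convert the 2nd triangular number (triangular index) → 2×3/2 = 3 (decimal)
132 ÷ 3 = 44
44 ÷ 2 = 22
22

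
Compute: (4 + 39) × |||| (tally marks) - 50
Convert |||| (tally marks) → 4 (decimal)
Expression in decimal: (4 + 39) × 4 - 50
Parentheses first: 4 + 39 = 43
Multiply: 43 × 4 = 172
Subtract: 172 - 50 = 122
122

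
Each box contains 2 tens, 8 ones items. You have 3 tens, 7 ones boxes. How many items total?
Convert 2 tens, 8 ones (place-value notation) → 2×10 + 8 = 28 (decimal)
Convert 3 tens, 7 ones (place-value notation) → 3×10 + 7 = 37 (decimal)
Compute 28 × 37 = 1036
1036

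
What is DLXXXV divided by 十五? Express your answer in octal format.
Convert DLXXXV (Roman numeral) → 500 + 50 + 10 + 10 + 10 + 5 = 585 (decimal)
Convert 十五 (Chinese numeral) → 1×10 + 5 = 15 (decimal)
Compute 585 ÷ 15 = 39
Convert 39 (decimal) → 39 = 4×8 + 7 → 0o47 (octal)
0o47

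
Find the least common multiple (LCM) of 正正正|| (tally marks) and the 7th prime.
Convert 正正正|| (tally marks) → 5 + 5 + 5 + 2 = 17 (decimal)
Convert the 7th prime (prime index) → 17 (decimal)
Compute lcm(17, 17) = 17
17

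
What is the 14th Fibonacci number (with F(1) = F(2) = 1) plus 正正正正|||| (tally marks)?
The 14th Fibonacci number (with F(1) = F(2) = 1): 1, 1, 2, 3, 5, 8, 13, 21, 34, 55, 89, 144, 233, 377 → 377
Convert 正正正正|||| (tally marks) → 5 + 5 + 5 + 5 + 4 = 24 (decimal)
Compute 377 + 24 = 401
401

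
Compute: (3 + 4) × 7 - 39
Parentheses first: 3 + 4 = 7
Multiply: 7 × 7 = 49
Subtract: 49 - 39 = 10
10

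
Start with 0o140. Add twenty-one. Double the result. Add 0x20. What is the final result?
Convert 0o140 (octal) → 1×64 + 4×8 = 96 (decimal)
Start: 96
Convert twenty-one (English words) → 21 (decimal)
96 + 21 = 117
117 × 2 = 234
Convert 0x20 (hexadecimal) → 2×16 = 32 (decimal)
234 + 32 = 266
266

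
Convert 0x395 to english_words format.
Convert 0x395 (hexadecimal) → 3×256 + 9×16 + 5 = 917 (decimal)
Convert 917 (decimal) → 917 = 9×100 + 17 → nine hundred seventeen (English words)
nine hundred seventeen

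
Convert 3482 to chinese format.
Convert 3482 (decimal) → 3482 = 3×1000 + 4×100 + 8×10 + 2 → 三千四百八十二 (Chinese numeral)
三千四百八十二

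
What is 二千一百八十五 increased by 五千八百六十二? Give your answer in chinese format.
Convert 二千一百八十五 (Chinese numeral) → 2×1000 + 1×100 + 8×10 + 5 = 2185 (decimal)
Convert 五千八百六十二 (Chinese numeral) → 5×1000 + 8×100 + 6×10 + 2 = 5862 (decimal)
Compute 2185 + 5862 = 8047
Convert 8047 (decimal) → 8047 = 8×1000 + 4×10 + 7 → 八千零四十七 (Chinese numeral)
八千零四十七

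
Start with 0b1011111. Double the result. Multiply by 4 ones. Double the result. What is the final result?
Convert 0b1011111 (binary) → 64 + 16 + 8 + 4 + 2 + 1 = 95 (decimal)
Start: 95
95 × 2 = 190
Convert 4 ones (place-value notation) → 4 (decimal)
190 × 4 = 760
760 × 2 = 1520
1520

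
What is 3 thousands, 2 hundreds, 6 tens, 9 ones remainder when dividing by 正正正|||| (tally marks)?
Convert 3 thousands, 2 hundreds, 6 tens, 9 ones (place-value notation) → 3×1000 + 2×100 + 6×10 + 9 = 3269 (decimal)
Convert 正正正|||| (tally marks) → 5 + 5 + 5 + 4 = 19 (decimal)
Compute 3269 mod 19 = 1
1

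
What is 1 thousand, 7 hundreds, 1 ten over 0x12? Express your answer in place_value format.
Convert 1 thousand, 7 hundreds, 1 ten (place-value notation) → 1×1000 + 7×100 + 1×10 = 1710 (decimal)
Convert 0x12 (hexadecimal) → 1×16 + 2 = 18 (decimal)
Compute 1710 ÷ 18 = 95
Convert 95 (decimal) → 95 = 9×10 + 5 → 9 tens, 5 ones (place-value notation)
9 tens, 5 ones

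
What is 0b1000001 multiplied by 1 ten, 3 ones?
Convert 0b1000001 (binary) → 64 + 1 = 65 (decimal)
Convert 1 ten, 3 ones (place-value notation) → 1×10 + 3 = 13 (decimal)
Compute 65 × 13 = 845
845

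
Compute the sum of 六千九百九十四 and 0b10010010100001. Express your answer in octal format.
Convert 六千九百九十四 (Chinese numeral) → 6×1000 + 9×100 + 9×10 + 4 = 6994 (decimal)
Convert 0b10010010100001 (binary) → 8192 + 1024 + 128 + 32 + 1 = 9377 (decimal)
Compute 6994 + 9377 = 16371
Convert 16371 (decimal) → 16371 = 3×4096 + 7×512 + 7×64 + 6×8 + 3 → 0o37763 (octal)
0o37763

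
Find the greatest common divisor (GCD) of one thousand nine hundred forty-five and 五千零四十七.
Convert one thousand nine hundred forty-five (English words) → 1×1000 + 9×100 + 45 = 1945 (decimal)
Convert 五千零四十七 (Chinese numeral) → 5×1000 + 4×10 + 7 = 5047 (decimal)
Compute gcd(1945, 5047) = 1
1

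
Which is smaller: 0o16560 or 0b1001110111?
Convert 0o16560 (octal) → 1×4096 + 6×512 + 5×64 + 6×8 = 7536 (decimal)
Convert 0b1001110111 (binary) → 512 + 64 + 32 + 16 + 4 + 2 + 1 = 631 (decimal)
Compare 7536 vs 631: smaller = 631
631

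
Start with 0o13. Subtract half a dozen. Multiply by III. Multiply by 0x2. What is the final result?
Convert 0o13 (octal) → 1×8 + 3 = 11 (decimal)
Start: 11
Convert half a dozen (colloquial) → 6 (decimal)
11 - 6 = 5
Convert III (Roman numeral) → 1 + 1 + 1 = 3 (decimal)
5 × 3 = 15
Convert 0x2 (hexadecimal) → 2 (decimal)
15 × 2 = 30
30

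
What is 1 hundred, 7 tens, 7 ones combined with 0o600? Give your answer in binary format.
Convert 1 hundred, 7 tens, 7 ones (place-value notation) → 1×100 + 7×10 + 7 = 177 (decimal)
Convert 0o600 (octal) → 6×64 = 384 (decimal)
Compute 177 + 384 = 561
Convert 561 (decimal) → 561 = 512 + 32 + 16 + 1 → 0b1000110001 (binary)
0b1000110001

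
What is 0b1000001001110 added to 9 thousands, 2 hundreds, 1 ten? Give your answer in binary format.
Convert 0b1000001001110 (binary) → 4096 + 64 + 8 + 4 + 2 = 4174 (decimal)
Convert 9 thousands, 2 hundreds, 1 ten (place-value notation) → 9×1000 + 2×100 + 1×10 = 9210 (decimal)
Compute 4174 + 9210 = 13384
Convert 13384 (decimal) → 13384 = 8192 + 4096 + 1024 + 64 + 8 → 0b11010001001000 (binary)
0b11010001001000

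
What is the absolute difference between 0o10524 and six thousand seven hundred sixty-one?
Convert 0o10524 (octal) → 1×4096 + 5×64 + 2×8 + 4 = 4436 (decimal)
Convert six thousand seven hundred sixty-one (English words) → 6×1000 + 7×100 + 61 = 6761 (decimal)
Compute |4436 - 6761| = 2325
2325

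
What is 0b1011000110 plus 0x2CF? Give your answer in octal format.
Convert 0b1011000110 (binary) → 512 + 128 + 64 + 4 + 2 = 710 (decimal)
Convert 0x2CF (hexadecimal) → 2×256 + 12×16 + 15 = 719 (decimal)
Compute 710 + 719 = 1429
Convert 1429 (decimal) → 1429 = 2×512 + 6×64 + 2×8 + 5 → 0o2625 (octal)
0o2625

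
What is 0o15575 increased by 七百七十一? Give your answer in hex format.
Convert 0o15575 (octal) → 1×4096 + 5×512 + 5×64 + 7×8 + 5 = 7037 (decimal)
Convert 七百七十一 (Chinese numeral) → 7×100 + 7×10 + 1 = 771 (decimal)
Compute 7037 + 771 = 7808
Convert 7808 (decimal) → 7808 = 1×4096 + 14×256 + 8×16 → 0x1E80 (hexadecimal)
0x1E80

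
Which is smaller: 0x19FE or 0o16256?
Convert 0x19FE (hexadecimal) → 1×4096 + 9×256 + 15×16 + 14 = 6654 (decimal)
Convert 0o16256 (octal) → 1×4096 + 6×512 + 2×64 + 5×8 + 6 = 7342 (decimal)
Compare 6654 vs 7342: smaller = 6654
6654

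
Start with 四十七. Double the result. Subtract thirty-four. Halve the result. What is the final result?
Convert 四十七 (Chinese numeral) → 4×10 + 7 = 47 (decimal)
Start: 47
47 × 2 = 94
Convert thirty-four (English words) → 34 (decimal)
94 - 34 = 60
60 ÷ 2 = 30
30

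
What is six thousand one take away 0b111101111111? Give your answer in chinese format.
Convert six thousand one (English words) → 6×1000 + 1 = 6001 (decimal)
Convert 0b111101111111 (binary) → 2048 + 1024 + 512 + 256 + 64 + 32 + 16 + 8 + 4 + 2 + 1 = 3967 (decimal)
Compute 6001 - 3967 = 2034
Convert 2034 (decimal) → 2034 = 2×1000 + 3×10 + 4 → 二千零三十四 (Chinese numeral)
二千零三十四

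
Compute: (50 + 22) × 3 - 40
Parentheses first: 50 + 22 = 72
Multiply: 72 × 3 = 216
Subtract: 216 - 40 = 176
176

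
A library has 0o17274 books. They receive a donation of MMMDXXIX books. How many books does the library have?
Convert 0o17274 (octal) → 1×4096 + 7×512 + 2×64 + 7×8 + 4 = 7868 (decimal)
Convert MMMDXXIX (Roman numeral) → 1000 + 1000 + 1000 + 500 + 10 + 10 + 9 = 3529 (decimal)
Compute 7868 + 3529 = 11397
11397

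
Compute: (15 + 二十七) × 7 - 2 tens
Convert 二十七 (Chinese numeral) → 2×10 + 7 = 27 (decimal)
Convert 2 tens (place-value notation) → 2×10 = 20 (decimal)
Expression in decimal: (15 + 27) × 7 - 20
Parentheses first: 15 + 27 = 42
Multiply: 42 × 7 = 294
Subtract: 294 - 20 = 274
274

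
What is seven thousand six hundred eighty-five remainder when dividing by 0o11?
Convert seven thousand six hundred eighty-five (English words) → 7×1000 + 6×100 + 85 = 7685 (decimal)
Convert 0o11 (octal) → 1×8 + 1 = 9 (decimal)
Compute 7685 mod 9 = 8
8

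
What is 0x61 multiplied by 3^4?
Convert 0x61 (hexadecimal) → 6×16 + 1 = 97 (decimal)
Convert 3^4 (power) → 81 (decimal)
Compute 97 × 81 = 7857
7857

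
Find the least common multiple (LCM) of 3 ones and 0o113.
Convert 3 ones (place-value notation) → 3 (decimal)
Convert 0o113 (octal) → 1×64 + 1×8 + 3 = 75 (decimal)
Compute lcm(3, 75) = 75
75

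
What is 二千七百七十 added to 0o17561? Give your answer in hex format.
Convert 二千七百七十 (Chinese numeral) → 2×1000 + 7×100 + 7×10 = 2770 (decimal)
Convert 0o17561 (octal) → 1×4096 + 7×512 + 5×64 + 6×8 + 1 = 8049 (decimal)
Compute 2770 + 8049 = 10819
Convert 10819 (decimal) → 10819 = 2×4096 + 10×256 + 4×16 + 3 → 0x2A43 (hexadecimal)
0x2A43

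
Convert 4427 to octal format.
Convert 4427 (decimal) → 4427 = 1×4096 + 5×64 + 1×8 + 3 → 0o10513 (octal)
0o10513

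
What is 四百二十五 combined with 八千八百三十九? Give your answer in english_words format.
Convert 四百二十五 (Chinese numeral) → 4×100 + 2×10 + 5 = 425 (decimal)
Convert 八千八百三十九 (Chinese numeral) → 8×1000 + 8×100 + 3×10 + 9 = 8839 (decimal)
Compute 425 + 8839 = 9264
Convert 9264 (decimal) → 9264 = 9×1000 + 2×100 + 64 → nine thousand two hundred sixty-four (English words)
nine thousand two hundred sixty-four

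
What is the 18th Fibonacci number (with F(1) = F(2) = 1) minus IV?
The 18th Fibonacci number (with F(1) = F(2) = 1) = 2584
Convert IV (Roman numeral) → 4 (decimal)
Compute 2584 - 4 = 2580
2580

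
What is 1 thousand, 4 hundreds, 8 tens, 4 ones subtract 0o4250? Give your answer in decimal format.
Convert 1 thousand, 4 hundreds, 8 tens, 4 ones (place-value notation) → 1×1000 + 4×100 + 8×10 + 4 = 1484 (decimal)
Convert 0o4250 (octal) → 4×512 + 2×64 + 5×8 = 2216 (decimal)
Compute 1484 - 2216 = -732
-732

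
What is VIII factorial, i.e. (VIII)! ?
Convert VIII (Roman numeral) → 5 + 1 + 1 + 1 = 8 (decimal)
Compute 8! = 40320
40320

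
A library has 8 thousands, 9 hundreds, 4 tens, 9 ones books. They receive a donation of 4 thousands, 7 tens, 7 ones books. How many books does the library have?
Convert 8 thousands, 9 hundreds, 4 tens, 9 ones (place-value notation) → 8×1000 + 9×100 + 4×10 + 9 = 8949 (decimal)
Convert 4 thousands, 7 tens, 7 ones (place-value notation) → 4×1000 + 7×10 + 7 = 4077 (decimal)
Compute 8949 + 4077 = 13026
13026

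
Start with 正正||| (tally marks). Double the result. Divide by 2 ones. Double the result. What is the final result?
Convert 正正||| (tally marks) → 5 + 5 + 3 = 13 (decimal)
Start: 13
13 × 2 = 26
Convert 2 ones (place-value notation) → 2 (decimal)
26 ÷ 2 = 13
13 × 2 = 26
26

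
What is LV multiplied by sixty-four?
Convert LV (Roman numeral) → 50 + 5 = 55 (decimal)
Convert sixty-four (English words) → 64 (decimal)
Compute 55 × 64 = 3520
3520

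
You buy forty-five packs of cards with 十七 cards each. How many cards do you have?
Convert 十七 (Chinese numeral) → 1×10 + 7 = 17 (decimal)
Convert forty-five (English words) → 45 (decimal)
Compute 17 × 45 = 765
765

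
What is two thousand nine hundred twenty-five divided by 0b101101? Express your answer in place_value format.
Convert two thousand nine hundred twenty-five (English words) → 2×1000 + 9×100 + 25 = 2925 (decimal)
Convert 0b101101 (binary) → 32 + 8 + 4 + 1 = 45 (decimal)
Compute 2925 ÷ 45 = 65
Convert 65 (decimal) → 65 = 6×10 + 5 → 6 tens, 5 ones (place-value notation)
6 tens, 5 ones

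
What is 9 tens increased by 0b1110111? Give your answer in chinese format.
Convert 9 tens (place-value notation) → 9×10 = 90 (decimal)
Convert 0b1110111 (binary) → 64 + 32 + 16 + 4 + 2 + 1 = 119 (decimal)
Compute 90 + 119 = 209
Convert 209 (decimal) → 209 = 2×100 + 9 → 二百零九 (Chinese numeral)
二百零九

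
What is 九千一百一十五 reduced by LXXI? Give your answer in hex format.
Convert 九千一百一十五 (Chinese numeral) → 9×1000 + 1×100 + 1×10 + 5 = 9115 (decimal)
Convert LXXI (Roman numeral) → 50 + 10 + 10 + 1 = 71 (decimal)
Compute 9115 - 71 = 9044
Convert 9044 (decimal) → 9044 = 2×4096 + 3×256 + 5×16 + 4 → 0x2354 (hexadecimal)
0x2354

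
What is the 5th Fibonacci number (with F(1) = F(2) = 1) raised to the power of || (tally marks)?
Convert the 5th Fibonacci number (with F(1) = F(2) = 1) (Fibonacci index) → 1, 1, 2, 3, 5 → 5 (decimal)
Convert || (tally marks) → 2 (decimal)
Compute 5 ^ 2 = 25
25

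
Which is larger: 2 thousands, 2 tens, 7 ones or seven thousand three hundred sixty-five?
Convert 2 thousands, 2 tens, 7 ones (place-value notation) → 2×1000 + 2×10 + 7 = 2027 (decimal)
Convert seven thousand three hundred sixty-five (English words) → 7×1000 + 3×100 + 65 = 7365 (decimal)
Compare 2027 vs 7365: larger = 7365
7365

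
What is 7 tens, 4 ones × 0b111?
Convert 7 tens, 4 ones (place-value notation) → 7×10 + 4 = 74 (decimal)
Convert 0b111 (binary) → 4 + 2 + 1 = 7 (decimal)
Compute 74 × 7 = 518
518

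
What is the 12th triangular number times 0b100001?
Convert the 12th triangular number (triangular index) → 12×13/2 = 78 (decimal)
Convert 0b100001 (binary) → 32 + 1 = 33 (decimal)
Compute 78 × 33 = 2574
2574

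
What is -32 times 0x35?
Convert 0x35 (hexadecimal) → 3×16 + 5 = 53 (decimal)
Compute -32 × 53 = -1696
-1696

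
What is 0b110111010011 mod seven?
Convert 0b110111010011 (binary) → 2048 + 1024 + 256 + 128 + 64 + 16 + 2 + 1 = 3539 (decimal)
Convert seven (English words) → 7 (decimal)
Compute 3539 mod 7 = 4
4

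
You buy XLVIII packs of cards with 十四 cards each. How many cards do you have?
Convert 十四 (Chinese numeral) → 1×10 + 4 = 14 (decimal)
Convert XLVIII (Roman numeral) → 40 + 5 + 1 + 1 + 1 = 48 (decimal)
Compute 14 × 48 = 672
672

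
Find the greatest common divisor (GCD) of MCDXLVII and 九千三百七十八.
Convert MCDXLVII (Roman numeral) → 1000 + 400 + 40 + 5 + 1 + 1 = 1447 (decimal)
Convert 九千三百七十八 (Chinese numeral) → 9×1000 + 3×100 + 7×10 + 8 = 9378 (decimal)
Compute gcd(1447, 9378) = 1
1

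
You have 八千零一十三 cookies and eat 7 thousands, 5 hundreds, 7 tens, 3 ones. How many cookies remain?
Convert 八千零一十三 (Chinese numeral) → 8×1000 + 1×10 + 3 = 8013 (decimal)
Convert 7 thousands, 5 hundreds, 7 tens, 3 ones (place-value notation) → 7×1000 + 5×100 + 7×10 + 3 = 7573 (decimal)
Compute 8013 - 7573 = 440
440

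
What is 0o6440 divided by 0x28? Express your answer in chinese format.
Convert 0o6440 (octal) → 6×512 + 4×64 + 4×8 = 3360 (decimal)
Convert 0x28 (hexadecimal) → 2×16 + 8 = 40 (decimal)
Compute 3360 ÷ 40 = 84
Convert 84 (decimal) → 84 = 8×10 + 4 → 八十四 (Chinese numeral)
八十四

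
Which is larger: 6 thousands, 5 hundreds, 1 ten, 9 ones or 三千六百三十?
Convert 6 thousands, 5 hundreds, 1 ten, 9 ones (place-value notation) → 6×1000 + 5×100 + 1×10 + 9 = 6519 (decimal)
Convert 三千六百三十 (Chinese numeral) → 3×1000 + 6×100 + 3×10 = 3630 (decimal)
Compare 6519 vs 3630: larger = 6519
6519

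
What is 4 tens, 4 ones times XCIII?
Convert 4 tens, 4 ones (place-value notation) → 4×10 + 4 = 44 (decimal)
Convert XCIII (Roman numeral) → 90 + 1 + 1 + 1 = 93 (decimal)
Compute 44 × 93 = 4092
4092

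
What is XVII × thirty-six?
Convert XVII (Roman numeral) → 10 + 5 + 1 + 1 = 17 (decimal)
Convert thirty-six (English words) → 36 (decimal)
Compute 17 × 36 = 612
612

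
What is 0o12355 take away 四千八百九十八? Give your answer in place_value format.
Convert 0o12355 (octal) → 1×4096 + 2×512 + 3×64 + 5×8 + 5 = 5357 (decimal)
Convert 四千八百九十八 (Chinese numeral) → 4×1000 + 8×100 + 9×10 + 8 = 4898 (decimal)
Compute 5357 - 4898 = 459
Convert 459 (decimal) → 459 = 4×100 + 5×10 + 9 → 4 hundreds, 5 tens, 9 ones (place-value notation)
4 hundreds, 5 tens, 9 ones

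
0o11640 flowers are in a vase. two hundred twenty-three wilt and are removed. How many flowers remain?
Convert 0o11640 (octal) → 1×4096 + 1×512 + 6×64 + 4×8 = 5024 (decimal)
Convert two hundred twenty-three (English words) → 2×100 + 23 = 223 (decimal)
Compute 5024 - 223 = 4801
4801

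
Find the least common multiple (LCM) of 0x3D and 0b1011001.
Convert 0x3D (hexadecimal) → 3×16 + 13 = 61 (decimal)
Convert 0b1011001 (binary) → 64 + 16 + 8 + 1 = 89 (decimal)
Compute lcm(61, 89) = 5429
5429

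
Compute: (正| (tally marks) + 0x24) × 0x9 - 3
Convert 正| (tally marks) → 5 + 1 = 6 (decimal)
Convert 0x24 (hexadecimal) → 2×16 + 4 = 36 (decimal)
Convert 0x9 (hexadecimal) → 9 (decimal)
Expression in decimal: (6 + 36) × 9 - 3
Parentheses first: 6 + 36 = 42
Multiply: 42 × 9 = 378
Subtract: 378 - 3 = 375
375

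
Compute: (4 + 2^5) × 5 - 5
Convert 2^5 (power) → 32 (decimal)
Expression in decimal: (4 + 32) × 5 - 5
Parentheses first: 4 + 32 = 36
Multiply: 36 × 5 = 180
Subtract: 180 - 5 = 175
175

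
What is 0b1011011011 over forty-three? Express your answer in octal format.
Convert 0b1011011011 (binary) → 512 + 128 + 64 + 16 + 8 + 2 + 1 = 731 (decimal)
Convert forty-three (English words) → 43 (decimal)
Compute 731 ÷ 43 = 17
Convert 17 (decimal) → 17 = 2×8 + 1 → 0o21 (octal)
0o21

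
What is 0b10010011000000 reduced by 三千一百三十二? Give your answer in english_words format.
Convert 0b10010011000000 (binary) → 8192 + 1024 + 128 + 64 = 9408 (decimal)
Convert 三千一百三十二 (Chinese numeral) → 3×1000 + 1×100 + 3×10 + 2 = 3132 (decimal)
Compute 9408 - 3132 = 6276
Convert 6276 (decimal) → 6276 = 6×1000 + 2×100 + 76 → six thousand two hundred seventy-six (English words)
six thousand two hundred seventy-six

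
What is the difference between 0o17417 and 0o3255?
Convert 0o17417 (octal) → 1×4096 + 7×512 + 4×64 + 1×8 + 7 = 7951 (decimal)
Convert 0o3255 (octal) → 3×512 + 2×64 + 5×8 + 5 = 1709 (decimal)
Difference: |7951 - 1709| = 6242
6242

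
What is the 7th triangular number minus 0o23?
The 7th triangular number = 7×8/2 = 28
Convert 0o23 (octal) → 2×8 + 3 = 19 (decimal)
Compute 28 - 19 = 9
9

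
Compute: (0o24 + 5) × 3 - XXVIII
Convert 0o24 (octal) → 2×8 + 4 = 20 (decimal)
Convert XXVIII (Roman numeral) → 10 + 10 + 5 + 1 + 1 + 1 = 28 (decimal)
Expression in decimal: (20 + 5) × 3 - 28
Parentheses first: 20 + 5 = 25
Multiply: 25 × 3 = 75
Subtract: 75 - 28 = 47
47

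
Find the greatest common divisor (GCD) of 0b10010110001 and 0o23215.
Convert 0b10010110001 (binary) → 1024 + 128 + 32 + 16 + 1 = 1201 (decimal)
Convert 0o23215 (octal) → 2×4096 + 3×512 + 2×64 + 1×8 + 5 = 9869 (decimal)
Compute gcd(1201, 9869) = 1
1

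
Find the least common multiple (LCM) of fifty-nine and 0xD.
Convert fifty-nine (English words) → 59 (decimal)
Convert 0xD (hexadecimal) → 13 (decimal)
Compute lcm(59, 13) = 767
767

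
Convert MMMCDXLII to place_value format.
Convert MMMCDXLII (Roman numeral) → 1000 + 1000 + 1000 + 400 + 40 + 1 + 1 = 3442 (decimal)
Convert 3442 (decimal) → 3442 = 3×1000 + 4×100 + 4×10 + 2 → 3 thousands, 4 hundreds, 4 tens, 2 ones (place-value notation)
3 thousands, 4 hundreds, 4 tens, 2 ones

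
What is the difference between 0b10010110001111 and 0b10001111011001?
Convert 0b10010110001111 (binary) → 8192 + 1024 + 256 + 128 + 8 + 4 + 2 + 1 = 9615 (decimal)
Convert 0b10001111011001 (binary) → 8192 + 512 + 256 + 128 + 64 + 16 + 8 + 1 = 9177 (decimal)
Difference: |9615 - 9177| = 438
438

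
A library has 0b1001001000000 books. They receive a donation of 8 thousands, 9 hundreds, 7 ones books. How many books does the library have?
Convert 0b1001001000000 (binary) → 4096 + 512 + 64 = 4672 (decimal)
Convert 8 thousands, 9 hundreds, 7 ones (place-value notation) → 8×1000 + 9×100 + 7 = 8907 (decimal)
Compute 4672 + 8907 = 13579
13579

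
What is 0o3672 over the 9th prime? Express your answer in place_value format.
Convert 0o3672 (octal) → 3×512 + 6×64 + 7×8 + 2 = 1978 (decimal)
Convert the 9th prime (prime index) → 23 (decimal)
Compute 1978 ÷ 23 = 86
Convert 86 (decimal) → 86 = 8×10 + 6 → 8 tens, 6 ones (place-value notation)
8 tens, 6 ones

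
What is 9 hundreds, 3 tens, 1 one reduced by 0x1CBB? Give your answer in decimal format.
Convert 9 hundreds, 3 tens, 1 one (place-value notation) → 9×100 + 3×10 + 1 = 931 (decimal)
Convert 0x1CBB (hexadecimal) → 1×4096 + 12×256 + 11×16 + 11 = 7355 (decimal)
Compute 931 - 7355 = -6424
-6424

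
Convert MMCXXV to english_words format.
Convert MMCXXV (Roman numeral) → 1000 + 1000 + 100 + 10 + 10 + 5 = 2125 (decimal)
Convert 2125 (decimal) → 2125 = 2×1000 + 1×100 + 25 → two thousand one hundred twenty-five (English words)
two thousand one hundred twenty-five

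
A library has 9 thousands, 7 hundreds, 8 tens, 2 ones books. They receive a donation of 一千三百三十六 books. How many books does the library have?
Convert 9 thousands, 7 hundreds, 8 tens, 2 ones (place-value notation) → 9×1000 + 7×100 + 8×10 + 2 = 9782 (decimal)
Convert 一千三百三十六 (Chinese numeral) → 1×1000 + 3×100 + 3×10 + 6 = 1336 (decimal)
Compute 9782 + 1336 = 11118
11118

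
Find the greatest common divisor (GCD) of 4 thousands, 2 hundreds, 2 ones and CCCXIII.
Convert 4 thousands, 2 hundreds, 2 ones (place-value notation) → 4×1000 + 2×100 + 2 = 4202 (decimal)
Convert CCCXIII (Roman numeral) → 100 + 100 + 100 + 10 + 1 + 1 + 1 = 313 (decimal)
Compute gcd(4202, 313) = 1
1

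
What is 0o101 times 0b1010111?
Convert 0o101 (octal) → 1×64 + 1 = 65 (decimal)
Convert 0b1010111 (binary) → 64 + 16 + 4 + 2 + 1 = 87 (decimal)
Compute 65 × 87 = 5655
5655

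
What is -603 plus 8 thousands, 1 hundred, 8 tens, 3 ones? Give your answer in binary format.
Convert 8 thousands, 1 hundred, 8 tens, 3 ones (place-value notation) → 8×1000 + 1×100 + 8×10 + 3 = 8183 (decimal)
Compute -603 + 8183 = 7580
Convert 7580 (decimal) → 7580 = 4096 + 2048 + 1024 + 256 + 128 + 16 + 8 + 4 → 0b1110110011100 (binary)
0b1110110011100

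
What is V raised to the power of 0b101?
Convert V (Roman numeral) → 5 (decimal)
Convert 0b101 (binary) → 4 + 1 = 5 (decimal)
Compute 5 ^ 5 = 3125
3125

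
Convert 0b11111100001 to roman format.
Convert 0b11111100001 (binary) → 1024 + 512 + 256 + 128 + 64 + 32 + 1 = 2017 (decimal)
Convert 2017 (decimal) → 2017 = 1000 + 1000 + 10 + 5 + 1 + 1 → MMXVII (Roman numeral)
MMXVII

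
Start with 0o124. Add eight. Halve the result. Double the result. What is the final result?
Convert 0o124 (octal) → 1×64 + 2×8 + 4 = 84 (decimal)
Start: 84
Convert eight (English words) → 8 (decimal)
84 + 8 = 92
92 ÷ 2 = 46
46 × 2 = 92
92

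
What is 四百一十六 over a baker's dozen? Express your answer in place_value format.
Convert 四百一十六 (Chinese numeral) → 4×100 + 1×10 + 6 = 416 (decimal)
Convert a baker's dozen (colloquial) → 13 (decimal)
Compute 416 ÷ 13 = 32
Convert 32 (decimal) → 32 = 3×10 + 2 → 3 tens, 2 ones (place-value notation)
3 tens, 2 ones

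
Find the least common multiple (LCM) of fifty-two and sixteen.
Convert fifty-two (English words) → 52 (decimal)
Convert sixteen (English words) → 16 (decimal)
Compute lcm(52, 16) = 208
208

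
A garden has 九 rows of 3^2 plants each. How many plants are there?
Convert 3^2 (power) → 9 (decimal)
Convert 九 (Chinese numeral) → 9 (decimal)
Compute 9 × 9 = 81
81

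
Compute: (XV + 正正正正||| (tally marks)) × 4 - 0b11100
Convert XV (Roman numeral) → 10 + 5 = 15 (decimal)
Convert 正正正正||| (tally marks) → 5 + 5 + 5 + 5 + 3 = 23 (decimal)
Convert 0b11100 (binary) → 16 + 8 + 4 = 28 (decimal)
Expression in decimal: (15 + 23) × 4 - 28
Parentheses first: 15 + 23 = 38
Multiply: 38 × 4 = 152
Subtract: 152 - 28 = 124
124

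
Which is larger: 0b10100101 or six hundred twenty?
Convert 0b10100101 (binary) → 128 + 32 + 4 + 1 = 165 (decimal)
Convert six hundred twenty (English words) → 6×100 + 20 = 620 (decimal)
Compare 165 vs 620: larger = 620
620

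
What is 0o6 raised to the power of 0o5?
Convert 0o6 (octal) → 6 (decimal)
Convert 0o5 (octal) → 5 (decimal)
Compute 6 ^ 5 = 7776
7776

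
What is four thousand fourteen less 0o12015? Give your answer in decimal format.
Convert four thousand fourteen (English words) → 4×1000 + 14 = 4014 (decimal)
Convert 0o12015 (octal) → 1×4096 + 2×512 + 1×8 + 5 = 5133 (decimal)
Compute 4014 - 5133 = -1119
-1119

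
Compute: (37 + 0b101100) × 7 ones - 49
Convert 0b101100 (binary) → 32 + 8 + 4 = 44 (decimal)
Convert 7 ones (place-value notation) → 7 (decimal)
Expression in decimal: (37 + 44) × 7 - 49
Parentheses first: 37 + 44 = 81
Multiply: 81 × 7 = 567
Subtract: 567 - 49 = 518
518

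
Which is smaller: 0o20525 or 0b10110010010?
Convert 0o20525 (octal) → 2×4096 + 5×64 + 2×8 + 5 = 8533 (decimal)
Convert 0b10110010010 (binary) → 1024 + 256 + 128 + 16 + 2 = 1426 (decimal)
Compare 8533 vs 1426: smaller = 1426
1426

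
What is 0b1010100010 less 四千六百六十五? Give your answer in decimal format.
Convert 0b1010100010 (binary) → 512 + 128 + 32 + 2 = 674 (decimal)
Convert 四千六百六十五 (Chinese numeral) → 4×1000 + 6×100 + 6×10 + 5 = 4665 (decimal)
Compute 674 - 4665 = -3991
-3991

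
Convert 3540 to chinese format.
Convert 3540 (decimal) → 3540 = 3×1000 + 5×100 + 4×10 → 三千五百四十 (Chinese numeral)
三千五百四十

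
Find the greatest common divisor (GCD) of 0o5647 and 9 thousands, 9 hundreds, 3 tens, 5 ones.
Convert 0o5647 (octal) → 5×512 + 6×64 + 4×8 + 7 = 2983 (decimal)
Convert 9 thousands, 9 hundreds, 3 tens, 5 ones (place-value notation) → 9×1000 + 9×100 + 3×10 + 5 = 9935 (decimal)
Compute gcd(2983, 9935) = 1
1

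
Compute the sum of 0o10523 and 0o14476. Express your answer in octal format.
Convert 0o10523 (octal) → 1×4096 + 5×64 + 2×8 + 3 = 4435 (decimal)
Convert 0o14476 (octal) → 1×4096 + 4×512 + 4×64 + 7×8 + 6 = 6462 (decimal)
Compute 4435 + 6462 = 10897
Convert 10897 (decimal) → 10897 = 2×4096 + 5×512 + 2×64 + 2×8 + 1 → 0o25221 (octal)
0o25221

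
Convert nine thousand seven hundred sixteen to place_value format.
Convert nine thousand seven hundred sixteen (English words) → 9×1000 + 7×100 + 16 = 9716 (decimal)
Convert 9716 (decimal) → 9716 = 9×1000 + 7×100 + 1×10 + 6 → 9 thousands, 7 hundreds, 1 ten, 6 ones (place-value notation)
9 thousands, 7 hundreds, 1 ten, 6 ones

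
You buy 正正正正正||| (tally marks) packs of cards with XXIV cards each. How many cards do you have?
Convert XXIV (Roman numeral) → 10 + 10 + 4 = 24 (decimal)
Convert 正正正正正||| (tally marks) → 5 + 5 + 5 + 5 + 5 + 3 = 28 (decimal)
Compute 24 × 28 = 672
672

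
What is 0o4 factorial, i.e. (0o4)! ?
Convert 0o4 (octal) → 4 (decimal)
Compute 4! = 24
24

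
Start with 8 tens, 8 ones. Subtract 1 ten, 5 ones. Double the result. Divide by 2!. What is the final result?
Convert 8 tens, 8 ones (place-value notation) → 8×10 + 8 = 88 (decimal)
Start: 88
Convert 1 ten, 5 ones (place-value notation) → 1×10 + 5 = 15 (decimal)
88 - 15 = 73
73 × 2 = 146
Convert 2! (factorial) → 2 (decimal)
146 ÷ 2 = 73
73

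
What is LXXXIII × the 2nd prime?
Convert LXXXIII (Roman numeral) → 50 + 10 + 10 + 10 + 1 + 1 + 1 = 83 (decimal)
Convert the 2nd prime (prime index) → 3 (decimal)
Compute 83 × 3 = 249
249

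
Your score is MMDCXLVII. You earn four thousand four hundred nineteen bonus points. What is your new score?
Convert MMDCXLVII (Roman numeral) → 1000 + 1000 + 500 + 100 + 40 + 5 + 1 + 1 = 2647 (decimal)
Convert four thousand four hundred nineteen (English words) → 4×1000 + 4×100 + 19 = 4419 (decimal)
Compute 2647 + 4419 = 7066
7066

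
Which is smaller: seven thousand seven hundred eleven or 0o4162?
Convert seven thousand seven hundred eleven (English words) → 7×1000 + 7×100 + 11 = 7711 (decimal)
Convert 0o4162 (octal) → 4×512 + 1×64 + 6×8 + 2 = 2162 (decimal)
Compare 7711 vs 2162: smaller = 2162
2162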